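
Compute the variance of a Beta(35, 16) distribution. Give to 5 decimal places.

0.00414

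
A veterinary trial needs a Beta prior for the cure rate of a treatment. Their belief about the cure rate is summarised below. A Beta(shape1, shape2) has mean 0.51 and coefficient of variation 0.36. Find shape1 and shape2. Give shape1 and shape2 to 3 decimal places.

Var = (CV·μ)² = (0.36×0.51)² = 0.033709.
shape1+shape2 = μ(1−μ)/Var − 1 = 0.2499/0.033709 − 1 = 6.4135.
Thus shape1 = 0.51·6.4135 = 3.271 and shape2 = 0.49·6.4135 = 3.143.

shape1 = 3.271, shape2 = 3.143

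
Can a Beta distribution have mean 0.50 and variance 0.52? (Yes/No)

The Beta variance bound is σ² < μ(1−μ).
Here μ(1−μ) = 0.50×0.50 = 0.2500, and 0.52 ≥ 0.2500.

No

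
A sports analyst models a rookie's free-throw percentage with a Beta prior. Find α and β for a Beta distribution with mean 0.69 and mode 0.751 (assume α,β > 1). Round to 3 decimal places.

Let s = α+β. Mean gives α = μs = 0.69s; mode gives (α−1)/(s−2) = 0.751.
Substituting: 0.69s − 1 = 0.751(s−2) = 0.751s − 1.502, so -0.061s = -0.502 and s = 8.2295.
Then α = 0.69×8.2295 = 5.678 and β = s−α = 2.551.

α = 5.678, β = 2.551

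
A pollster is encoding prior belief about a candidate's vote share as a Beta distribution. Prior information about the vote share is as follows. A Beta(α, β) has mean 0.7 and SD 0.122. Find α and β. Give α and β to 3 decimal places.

α = 9.176, β = 3.933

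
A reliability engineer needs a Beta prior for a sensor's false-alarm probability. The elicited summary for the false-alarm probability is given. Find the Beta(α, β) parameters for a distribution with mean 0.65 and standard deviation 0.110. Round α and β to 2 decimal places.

First σ² = 0.012100. Setting α = μn, β = (1−μ)n with n = α+β,
μ(1−μ)/(n+1) = 0.012100 ⇒ n+1 = 0.2275/0.012100 = 18.8017 ⇒ n = 17.8017.
Hence α = 0.65×17.8017 = 11.57, β = 0.35×17.8017 = 6.23.

α = 11.57, β = 6.23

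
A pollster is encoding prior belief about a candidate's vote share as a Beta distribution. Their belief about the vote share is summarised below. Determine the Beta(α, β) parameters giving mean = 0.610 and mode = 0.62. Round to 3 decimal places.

With s = α+β: μ = α/s and mode = (α−1)/(s−2). Eliminating α = μs,
μs − 1 = m(s−2) ⇒ s(μ−m) = 1−2m ⇒ s = -0.24/-0.010 = 24.0000.
So α = μs = 14.640, β = (1−μ)s = 9.360.

α = 14.640, β = 9.360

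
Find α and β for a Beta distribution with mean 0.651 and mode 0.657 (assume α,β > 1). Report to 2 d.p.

α = 34.07, β = 18.26

With s = α+β: μ = α/s and mode = (α−1)/(s−2). Eliminating α = μs,
μs − 1 = m(s−2) ⇒ s(μ−m) = 1−2m ⇒ s = -0.314/-0.006 = 52.3333.
So α = μs = 34.07, β = (1−μ)s = 18.26.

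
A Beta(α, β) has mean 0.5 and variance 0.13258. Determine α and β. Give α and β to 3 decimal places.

α = 0.443, β = 0.443

By moment matching, α+β = μ(1−μ)/σ² − 1 = (0.5·0.5)/0.13258 − 1 = 1.8857 − 1 = 0.8857.
Since α/(α+β) = μ, α = 0.5·0.8857 = 0.443 and β = 0.5·0.8857 = 0.443.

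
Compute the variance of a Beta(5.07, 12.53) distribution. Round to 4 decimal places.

Var = αβ/[(α+β)²(α+β+1)] = (5.07×12.53)/(17.60²×18.60) = 63.5271/5761.536000 = 0.0110.

0.0110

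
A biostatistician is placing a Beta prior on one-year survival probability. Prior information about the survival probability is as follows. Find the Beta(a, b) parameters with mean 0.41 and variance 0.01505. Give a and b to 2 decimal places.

Write ν = a+b; then a = μν and Var = μ(1−μ)/(ν+1).
ν = μ(1−μ)/Var − 1 = 0.2419/0.01505 − 1 = 15.0731.
a = 0.41·15.0731 = 6.18, b = 0.59·15.0731 = 8.89.

a = 6.18, b = 8.89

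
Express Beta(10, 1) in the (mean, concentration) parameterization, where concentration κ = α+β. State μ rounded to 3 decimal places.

κ = α+β = 10+1 = 11; μ = α/κ = 10/11 = 0.909.

μ = 0.909, κ = 11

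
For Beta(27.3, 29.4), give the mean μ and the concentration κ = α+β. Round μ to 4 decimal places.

μ = 0.4815, κ = 56.7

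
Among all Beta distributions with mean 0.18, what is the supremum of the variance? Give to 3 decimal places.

0.148

Var = μ(1−μ)/(α+β+1), which approaches μ(1−μ) as α+β → 0.
So the supremum is μ(1−μ) = 0.18×0.82 = 0.148.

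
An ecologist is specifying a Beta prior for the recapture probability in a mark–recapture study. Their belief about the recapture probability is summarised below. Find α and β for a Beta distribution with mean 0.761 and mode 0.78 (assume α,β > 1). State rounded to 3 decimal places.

Let s = α+β. Mean gives α = μs = 0.761s; mode gives (α−1)/(s−2) = 0.78.
Substituting: 0.761s − 1 = 0.78(s−2) = 0.78s − 1.56, so -0.019s = -0.56 and s = 29.4737.
Then α = 0.761×29.4737 = 22.429 and β = s−α = 7.044.

α = 22.429, β = 7.044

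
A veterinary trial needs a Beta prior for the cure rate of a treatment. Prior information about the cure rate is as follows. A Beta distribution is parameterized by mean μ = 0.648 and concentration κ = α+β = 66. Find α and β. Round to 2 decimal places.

Split κ in proportion μ : (1−μ): α = 0.648·66 = 42.77, β = 66 − 42.77 = 23.23.

α = 42.77, β = 23.23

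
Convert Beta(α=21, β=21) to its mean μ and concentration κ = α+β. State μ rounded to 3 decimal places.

μ = 0.500, κ = 42

κ = α+β = 21+21 = 42; μ = α/κ = 21/42 = 0.500.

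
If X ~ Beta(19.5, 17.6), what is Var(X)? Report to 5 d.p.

0.00654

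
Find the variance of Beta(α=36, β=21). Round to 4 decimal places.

0.0040

α+β = 57 and αβ = 756, so Var = αβ/[(α+β)²(α+β+1)] = 756/188442 = 0.0040.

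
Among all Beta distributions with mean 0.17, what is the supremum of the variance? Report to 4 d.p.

0.1411

For fixed mean μ the Beta variance is μ(1−μ)/(α+β+1), increasing as α+β decreases.
Its least upper bound (not attained) is μ(1−μ) = 0.17·0.83 = 0.1411.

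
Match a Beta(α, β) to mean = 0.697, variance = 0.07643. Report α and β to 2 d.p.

Write ν = α+β; then α = μν and Var = μ(1−μ)/(ν+1).
ν = μ(1−μ)/Var − 1 = 0.211191/0.07643 − 1 = 1.7632.
α = 0.697·1.7632 = 1.23, β = 0.303·1.7632 = 0.53.

α = 1.23, β = 0.53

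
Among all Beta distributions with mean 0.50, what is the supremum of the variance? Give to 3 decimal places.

Var = μ(1−μ)/(α+β+1), which approaches μ(1−μ) as α+β → 0.
So the supremum is μ(1−μ) = 0.50×0.50 = 0.250.

0.250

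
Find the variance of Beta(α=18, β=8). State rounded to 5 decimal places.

0.00789

α+β = 26 and αβ = 144, so Var = αβ/[(α+β)²(α+β+1)] = 144/18252 = 0.00789.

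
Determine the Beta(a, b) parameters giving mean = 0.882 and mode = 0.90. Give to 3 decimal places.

a = 39.200, b = 5.244

With s = a+b: μ = a/s and mode = (a−1)/(s−2). Eliminating a = μs,
μs − 1 = m(s−2) ⇒ s(μ−m) = 1−2m ⇒ s = -0.80/-0.018 = 44.4444.
So a = μs = 39.200, b = (1−μ)s = 5.244.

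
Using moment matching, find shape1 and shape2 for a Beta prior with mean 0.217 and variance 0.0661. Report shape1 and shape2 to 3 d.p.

By moment matching, shape1+shape2 = μ(1−μ)/σ² − 1 = (0.217·0.783)/0.0661 − 1 = 2.5705 − 1 = 1.5705.
Since shape1/(shape1+shape2) = μ, shape1 = 0.217·1.5705 = 0.341 and shape2 = 0.783·1.5705 = 1.230.

shape1 = 0.341, shape2 = 1.230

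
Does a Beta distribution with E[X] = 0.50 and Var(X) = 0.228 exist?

Yes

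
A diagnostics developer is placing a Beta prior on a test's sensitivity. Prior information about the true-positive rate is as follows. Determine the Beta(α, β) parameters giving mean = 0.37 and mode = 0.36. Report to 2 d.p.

α = 10.36, β = 17.64

Let s = α+β. Mean gives α = μs = 0.37s; mode gives (α−1)/(s−2) = 0.36.
Substituting: 0.37s − 1 = 0.36(s−2) = 0.36s − 0.72, so 0.01s = 0.28 and s = 28.0000.
Then α = 0.37×28.0000 = 10.36 and β = s−α = 17.64.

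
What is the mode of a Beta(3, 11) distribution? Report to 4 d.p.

0.1667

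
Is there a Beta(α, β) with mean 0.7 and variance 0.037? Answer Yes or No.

For any Beta, Var(X) < E[X]·(1−E[X]).
Here μ(1−μ) = 0.7×0.3 = 0.21, and 0.037 < 0.21.

Yes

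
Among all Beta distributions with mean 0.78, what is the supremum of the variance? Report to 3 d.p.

Var = μ(1−μ)/(α+β+1), which approaches μ(1−μ) as α+β → 0.
So the supremum is μ(1−μ) = 0.78×0.22 = 0.172.

0.172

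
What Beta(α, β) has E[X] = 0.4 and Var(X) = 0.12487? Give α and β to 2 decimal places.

α = 0.37, β = 0.55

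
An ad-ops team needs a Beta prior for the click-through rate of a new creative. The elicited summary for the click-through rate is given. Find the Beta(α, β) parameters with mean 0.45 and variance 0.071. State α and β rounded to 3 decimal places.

α = 1.119, β = 1.367

By moment matching, α+β = μ(1−μ)/σ² − 1 = (0.45·0.55)/0.071 − 1 = 3.4859 − 1 = 2.4859.
Since α/(α+β) = μ, α = 0.45·2.4859 = 1.119 and β = 0.55·2.4859 = 1.367.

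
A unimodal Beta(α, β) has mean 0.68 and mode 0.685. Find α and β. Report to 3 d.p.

α = 50.320, β = 23.680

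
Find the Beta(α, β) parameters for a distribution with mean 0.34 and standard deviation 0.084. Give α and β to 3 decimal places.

Variance = 0.084² = 0.007056. The moment-matching identity α+β = μ(1−μ)/Var − 1 gives
α+β = 0.2244/0.007056 − 1 = 30.8027, so α = μ·30.8027 = 10.473 and β = (1−μ)·30.8027 = 20.330.

α = 10.473, β = 20.330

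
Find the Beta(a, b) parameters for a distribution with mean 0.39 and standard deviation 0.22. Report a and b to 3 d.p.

a = 1.527, b = 2.388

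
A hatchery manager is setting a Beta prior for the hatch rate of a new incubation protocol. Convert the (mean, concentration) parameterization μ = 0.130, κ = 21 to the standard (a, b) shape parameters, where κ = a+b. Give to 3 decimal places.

a = 2.730, b = 18.270

Split κ in proportion μ : (1−μ): a = 0.130·21 = 2.730, b = 21 − 2.730 = 18.270.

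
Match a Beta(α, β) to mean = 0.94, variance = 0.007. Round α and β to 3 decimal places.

Write ν = α+β; then α = μν and Var = μ(1−μ)/(ν+1).
ν = μ(1−μ)/Var − 1 = 0.0564/0.007 − 1 = 7.0571.
α = 0.94·7.0571 = 6.634, β = 0.06·7.0571 = 0.423.

α = 6.634, β = 0.423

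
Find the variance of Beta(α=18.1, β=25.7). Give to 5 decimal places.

μ = 18.1/43.8 = 0.413242; Var = μ(1−μ)/(α+β+1) = 0.2424731/44.8 = 0.00541.

0.00541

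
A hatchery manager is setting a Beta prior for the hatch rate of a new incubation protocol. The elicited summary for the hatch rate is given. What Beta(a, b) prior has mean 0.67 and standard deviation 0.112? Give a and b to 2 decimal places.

σ² = 0.112² = 0.012544.
With s = a+b, Var = μ(1−μ)/(s+1), so s+1 = (0.67×0.33)/0.012544 = 17.6260 and s = 16.6260.
a = μs = 11.14, b = (1−μ)s = 5.49.

a = 11.14, b = 5.49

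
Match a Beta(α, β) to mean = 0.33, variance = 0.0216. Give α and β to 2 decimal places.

α = 3.05, β = 6.19

Let s = α+β. The Beta variance is μ(1−μ)/(s+1).
So s+1 = μ(1−μ)/σ² = (0.33×0.67)/0.0216 = 0.2211/0.0216 = 10.2361, giving s = 9.2361.
Then α = μs = 0.33×9.2361 = 3.05 and β = (1−μ)s = 0.67×9.2361 = 6.19.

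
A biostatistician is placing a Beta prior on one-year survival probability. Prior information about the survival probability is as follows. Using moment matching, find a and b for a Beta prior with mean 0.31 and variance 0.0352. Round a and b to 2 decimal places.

Write ν = a+b; then a = μν and Var = μ(1−μ)/(ν+1).
ν = μ(1−μ)/Var − 1 = 0.2139/0.0352 − 1 = 5.0767.
a = 0.31·5.0767 = 1.57, b = 0.69·5.0767 = 3.50.

a = 1.57, b = 3.50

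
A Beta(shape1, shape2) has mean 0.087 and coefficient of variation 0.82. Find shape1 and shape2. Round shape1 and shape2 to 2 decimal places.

σ = CV·μ = 0.82×0.087 = 0.07134, so σ² = 0.005089.
s+1 = μ(1−μ)/σ² = 0.079431/0.005089 = 15.6072, so s = shape1+shape2 = 14.6072.
shape1 = μs = 1.27, shape2 = (1−μ)s = 13.34.

shape1 = 1.27, shape2 = 13.34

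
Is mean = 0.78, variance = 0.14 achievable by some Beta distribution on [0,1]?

Yes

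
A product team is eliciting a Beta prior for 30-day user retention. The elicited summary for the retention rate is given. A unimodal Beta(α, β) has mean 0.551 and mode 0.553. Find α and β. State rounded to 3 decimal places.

α = 29.203, β = 23.797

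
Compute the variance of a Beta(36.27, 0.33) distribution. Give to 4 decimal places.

Var = αβ/[(α+β)²(α+β+1)] = (36.27×0.33)/(36.60²×37.60) = 11.9691/50367.456000 = 0.0002.

0.0002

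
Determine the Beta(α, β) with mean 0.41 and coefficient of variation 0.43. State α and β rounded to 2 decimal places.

α = 2.78, β = 4.00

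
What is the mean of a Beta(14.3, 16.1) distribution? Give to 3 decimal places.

E[X] = α/(α+β) = 14.3/30.4 = 0.470.

0.470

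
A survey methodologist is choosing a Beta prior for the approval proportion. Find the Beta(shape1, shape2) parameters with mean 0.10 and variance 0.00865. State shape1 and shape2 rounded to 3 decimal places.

shape1 = 0.940, shape2 = 8.464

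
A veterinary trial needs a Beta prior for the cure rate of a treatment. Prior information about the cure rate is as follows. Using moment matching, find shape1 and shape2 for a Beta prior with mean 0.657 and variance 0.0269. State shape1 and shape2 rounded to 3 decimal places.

By moment matching, shape1+shape2 = μ(1−μ)/σ² − 1 = (0.657·0.343)/0.0269 − 1 = 8.3774 − 1 = 7.3774.
Since shape1/(shape1+shape2) = μ, shape1 = 0.657·7.3774 = 4.847 and shape2 = 0.343·7.3774 = 2.530.

shape1 = 4.847, shape2 = 2.530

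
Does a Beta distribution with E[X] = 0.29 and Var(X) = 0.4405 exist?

The Beta variance bound is σ² < μ(1−μ).
Here μ(1−μ) = 0.29×0.71 = 0.2059, and 0.4405 ≥ 0.2059.

No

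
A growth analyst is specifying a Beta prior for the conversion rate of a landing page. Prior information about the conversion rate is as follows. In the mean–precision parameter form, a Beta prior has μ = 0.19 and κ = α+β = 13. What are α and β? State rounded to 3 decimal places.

α = μκ = 0.19×13 = 2.470 and β = (1−μ)κ = 0.81×13 = 10.530.

α = 2.470, β = 10.530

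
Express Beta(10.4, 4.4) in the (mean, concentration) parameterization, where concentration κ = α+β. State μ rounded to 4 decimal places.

μ = 0.7027, κ = 14.8

κ = α+β = 10.4+4.4 = 14.8; μ = α/κ = 10.4/14.8 = 0.7027.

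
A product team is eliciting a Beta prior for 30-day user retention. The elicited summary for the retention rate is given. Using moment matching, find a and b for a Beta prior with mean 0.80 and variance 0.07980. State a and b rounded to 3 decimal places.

Let s = a+b. The Beta variance is μ(1−μ)/(s+1).
So s+1 = μ(1−μ)/σ² = (0.80×0.20)/0.07980 = 0.1600/0.07980 = 2.0050, giving s = 1.0050.
Then a = μs = 0.80×1.0050 = 0.804 and b = (1−μ)s = 0.20×1.0050 = 0.201.

a = 0.804, b = 0.201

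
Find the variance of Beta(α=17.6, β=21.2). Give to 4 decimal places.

0.0062

α+β = 38.8 and αβ = 373.12, so Var = αβ/[(α+β)²(α+β+1)] = 373.12/59916.512 = 0.0062.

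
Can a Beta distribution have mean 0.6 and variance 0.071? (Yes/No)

Yes

For any Beta, Var(X) < E[X]·(1−E[X]).
Here μ(1−μ) = 0.6×0.4 = 0.24, and 0.071 < 0.24.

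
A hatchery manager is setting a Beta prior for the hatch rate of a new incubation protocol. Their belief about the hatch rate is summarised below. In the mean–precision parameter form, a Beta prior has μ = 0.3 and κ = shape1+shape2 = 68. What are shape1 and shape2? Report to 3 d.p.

Split κ in proportion μ : (1−μ): shape1 = 0.3·68 = 20.400, shape2 = 68 − 20.400 = 47.600.

shape1 = 20.400, shape2 = 47.600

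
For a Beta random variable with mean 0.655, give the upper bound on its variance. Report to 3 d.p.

0.226

Var = μ(1−μ)/(α+β+1), which approaches μ(1−μ) as α+β → 0.
So the supremum is μ(1−μ) = 0.655×0.345 = 0.226.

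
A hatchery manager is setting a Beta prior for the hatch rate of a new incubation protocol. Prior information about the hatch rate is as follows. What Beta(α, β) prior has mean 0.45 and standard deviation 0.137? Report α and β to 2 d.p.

α = 5.48, β = 6.70

σ² = 0.137² = 0.018769.
With s = α+β, Var = μ(1−μ)/(s+1), so s+1 = (0.45×0.55)/0.018769 = 13.1866 and s = 12.1866.
α = μs = 5.48, β = (1−μ)s = 6.70.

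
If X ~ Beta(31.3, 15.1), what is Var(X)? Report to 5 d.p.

0.00463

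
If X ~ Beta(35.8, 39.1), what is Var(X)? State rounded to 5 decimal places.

Var = αβ/[(α+β)²(α+β+1)] = (35.8×39.1)/(74.9²×75.9) = 1399.78/425799.759 = 0.00329.

0.00329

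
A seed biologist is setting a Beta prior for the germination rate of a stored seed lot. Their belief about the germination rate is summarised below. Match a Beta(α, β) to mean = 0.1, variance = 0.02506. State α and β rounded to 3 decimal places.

α = 0.259, β = 2.332

By moment matching, α+β = μ(1−μ)/σ² − 1 = (0.1·0.9)/0.02506 − 1 = 3.5914 − 1 = 2.5914.
Since α/(α+β) = μ, α = 0.1·2.5914 = 0.259 and β = 0.9·2.5914 = 2.332.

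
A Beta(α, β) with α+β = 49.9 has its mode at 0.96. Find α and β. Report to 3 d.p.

α = 46.984, β = 2.916

Mode = (α−1)/(κ−2) with κ = α+β, so α−1 = 0.96·47.9 = 45.984.
α = 46.984; β = κ − α = 2.916.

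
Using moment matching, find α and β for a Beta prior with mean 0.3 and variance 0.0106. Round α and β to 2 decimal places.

By moment matching, α+β = μ(1−μ)/σ² − 1 = (0.3·0.7)/0.0106 − 1 = 19.8113 − 1 = 18.8113.
Since α/(α+β) = μ, α = 0.3·18.8113 = 5.64 and β = 0.7·18.8113 = 13.17.

α = 5.64, β = 13.17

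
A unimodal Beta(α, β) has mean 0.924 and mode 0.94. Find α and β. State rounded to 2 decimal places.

α = 50.82, β = 4.18

With s = α+β: μ = α/s and mode = (α−1)/(s−2). Eliminating α = μs,
μs − 1 = m(s−2) ⇒ s(μ−m) = 1−2m ⇒ s = -0.88/-0.016 = 55.0000.
So α = μs = 50.82, β = (1−μ)s = 4.18.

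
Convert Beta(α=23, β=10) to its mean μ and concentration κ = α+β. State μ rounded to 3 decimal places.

μ = 0.697, κ = 33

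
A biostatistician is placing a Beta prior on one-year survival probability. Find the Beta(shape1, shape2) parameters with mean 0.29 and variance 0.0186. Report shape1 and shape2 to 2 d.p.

By moment matching, shape1+shape2 = μ(1−μ)/σ² − 1 = (0.29·0.71)/0.0186 − 1 = 11.0699 − 1 = 10.0699.
Since shape1/(shape1+shape2) = μ, shape1 = 0.29·10.0699 = 2.92 and shape2 = 0.71·10.0699 = 7.15.

shape1 = 2.92, shape2 = 7.15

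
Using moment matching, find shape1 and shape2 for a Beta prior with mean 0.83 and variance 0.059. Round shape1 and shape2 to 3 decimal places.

By moment matching, shape1+shape2 = μ(1−μ)/σ² − 1 = (0.83·0.17)/0.059 − 1 = 2.3915 − 1 = 1.3915.
Since shape1/(shape1+shape2) = μ, shape1 = 0.83·1.3915 = 1.155 and shape2 = 0.17·1.3915 = 0.237.

shape1 = 1.155, shape2 = 0.237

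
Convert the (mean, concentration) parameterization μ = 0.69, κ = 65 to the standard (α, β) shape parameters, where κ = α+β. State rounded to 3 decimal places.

α = 44.850, β = 20.150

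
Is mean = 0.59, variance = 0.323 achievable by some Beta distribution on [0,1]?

No

The Beta variance bound is σ² < μ(1−μ).
Here μ(1−μ) = 0.59×0.41 = 0.2419, and 0.323 ≥ 0.2419.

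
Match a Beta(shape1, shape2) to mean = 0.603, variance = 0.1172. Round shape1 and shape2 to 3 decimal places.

Write ν = shape1+shape2; then shape1 = μν and Var = μ(1−μ)/(ν+1).
ν = μ(1−μ)/Var − 1 = 0.239391/0.1172 − 1 = 1.0426.
shape1 = 0.603·1.0426 = 0.629, shape2 = 0.397·1.0426 = 0.414.

shape1 = 0.629, shape2 = 0.414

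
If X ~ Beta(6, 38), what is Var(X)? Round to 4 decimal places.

0.0026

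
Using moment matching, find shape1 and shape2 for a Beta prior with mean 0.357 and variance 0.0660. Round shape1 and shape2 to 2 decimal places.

Write ν = shape1+shape2; then shape1 = μν and Var = μ(1−μ)/(ν+1).
ν = μ(1−μ)/Var − 1 = 0.229551/0.0660 − 1 = 2.4780.
shape1 = 0.357·2.4780 = 0.88, shape2 = 0.643·2.4780 = 1.59.

shape1 = 0.88, shape2 = 1.59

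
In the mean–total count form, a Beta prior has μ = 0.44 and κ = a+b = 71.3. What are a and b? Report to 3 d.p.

Split κ in proportion μ : (1−μ): a = 0.44·71.3 = 31.372, b = 71.3 − 31.372 = 39.928.

a = 31.372, b = 39.928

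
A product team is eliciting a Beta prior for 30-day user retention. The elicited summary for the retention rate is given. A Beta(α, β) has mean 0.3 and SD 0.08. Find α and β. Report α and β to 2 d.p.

α = 9.54, β = 22.27

First σ² = 0.0064. Setting α = μn, β = (1−μ)n with n = α+β,
μ(1−μ)/(n+1) = 0.0064 ⇒ n+1 = 0.21/0.0064 = 32.8125 ⇒ n = 31.8125.
Hence α = 0.3×31.8125 = 9.54, β = 0.7×31.8125 = 22.27.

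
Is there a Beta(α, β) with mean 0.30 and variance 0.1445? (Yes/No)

Yes

A Beta with mean μ has variance μ(1−μ)/(α+β+1) < μ(1−μ).
Here μ(1−μ) = 0.30×0.70 = 0.2100, and 0.1445 < 0.2100.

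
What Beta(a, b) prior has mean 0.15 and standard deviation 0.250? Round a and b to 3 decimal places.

σ² = 0.250² = 0.062500.
With s = a+b, Var = μ(1−μ)/(s+1), so s+1 = (0.15×0.85)/0.062500 = 2.0400 and s = 1.0400.
a = μs = 0.156, b = (1−μ)s = 0.884.

a = 0.156, b = 0.884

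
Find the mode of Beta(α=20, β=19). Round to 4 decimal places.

0.5135

The density x^(α−1)(1−x)^(β−1) is maximised at (α−1)/(α+β−2) = 19/37 = 0.5135.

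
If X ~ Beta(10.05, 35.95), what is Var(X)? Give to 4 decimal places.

0.0036

μ = 10.05/46.00 = 0.218478; Var = μ(1−μ)/(α+β+1) = 0.1707455/47.00 = 0.0036.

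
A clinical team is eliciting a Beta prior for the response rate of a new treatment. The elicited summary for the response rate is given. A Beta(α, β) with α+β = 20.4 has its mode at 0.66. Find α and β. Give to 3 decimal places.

Mode = (α−1)/(κ−2) with κ = α+β, so α−1 = 0.66·18.4 = 12.144.
α = 13.144; β = κ − α = 7.256.

α = 13.144, β = 7.256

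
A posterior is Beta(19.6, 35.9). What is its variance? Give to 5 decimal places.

α+β = 55.5 and αβ = 703.64, so Var = αβ/[(α+β)²(α+β+1)] = 703.64/174034.125 = 0.00404.

0.00404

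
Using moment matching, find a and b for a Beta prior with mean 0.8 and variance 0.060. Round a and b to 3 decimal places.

a = 1.333, b = 0.333

Write ν = a+b; then a = μν and Var = μ(1−μ)/(ν+1).
ν = μ(1−μ)/Var − 1 = 0.16/0.060 − 1 = 1.6667.
a = 0.8·1.6667 = 1.333, b = 0.2·1.6667 = 0.333.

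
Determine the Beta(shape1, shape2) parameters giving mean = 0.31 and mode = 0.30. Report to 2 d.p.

shape1 = 12.40, shape2 = 27.60

Let s = shape1+shape2. Mean gives shape1 = μs = 0.31s; mode gives (shape1−1)/(s−2) = 0.30.
Substituting: 0.31s − 1 = 0.30(s−2) = 0.30s − 0.60, so 0.01s = 0.40 and s = 40.0000.
Then shape1 = 0.31×40.0000 = 12.40 and shape2 = s−shape1 = 27.60.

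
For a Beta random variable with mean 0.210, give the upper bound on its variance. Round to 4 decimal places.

0.1659

Var = μ(1−μ)/(α+β+1), which approaches μ(1−μ) as α+β → 0.
So the supremum is μ(1−μ) = 0.210×0.790 = 0.1659.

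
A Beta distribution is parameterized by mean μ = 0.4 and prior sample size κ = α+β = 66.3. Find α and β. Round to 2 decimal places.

α = 26.52, β = 39.78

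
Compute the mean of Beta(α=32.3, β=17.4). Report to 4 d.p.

0.6499

The Beta mean is α/(α+β) = 32.3/(32.3+17.4) = 0.6499.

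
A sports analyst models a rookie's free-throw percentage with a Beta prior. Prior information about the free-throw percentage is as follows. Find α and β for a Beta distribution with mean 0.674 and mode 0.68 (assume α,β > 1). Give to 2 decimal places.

Let s = α+β. Mean gives α = μs = 0.674s; mode gives (α−1)/(s−2) = 0.68.
Substituting: 0.674s − 1 = 0.68(s−2) = 0.68s − 1.36, so -0.006s = -0.36 and s = 60.0000.
Then α = 0.674×60.0000 = 40.44 and β = s−α = 19.56.

α = 40.44, β = 19.56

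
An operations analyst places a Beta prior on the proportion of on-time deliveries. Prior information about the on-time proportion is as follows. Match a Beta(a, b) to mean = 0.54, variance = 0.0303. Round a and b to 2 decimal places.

a = 3.89, b = 3.31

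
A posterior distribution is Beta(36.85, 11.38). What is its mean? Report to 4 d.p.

0.7640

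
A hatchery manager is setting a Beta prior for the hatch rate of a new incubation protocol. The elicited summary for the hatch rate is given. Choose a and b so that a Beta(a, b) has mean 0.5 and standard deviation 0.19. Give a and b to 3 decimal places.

First σ² = 0.0361. Setting a = μn, b = (1−μ)n with n = a+b,
μ(1−μ)/(n+1) = 0.0361 ⇒ n+1 = 0.25/0.0361 = 6.9252 ⇒ n = 5.9252.
Hence a = 0.5×5.9252 = 2.963, b = 0.5×5.9252 = 2.963.

a = 2.963, b = 2.963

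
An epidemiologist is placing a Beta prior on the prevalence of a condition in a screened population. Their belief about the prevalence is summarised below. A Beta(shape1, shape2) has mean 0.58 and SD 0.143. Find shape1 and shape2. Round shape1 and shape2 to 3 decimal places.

shape1 = 6.329, shape2 = 4.583

Variance = 0.143² = 0.020449. The moment-matching identity shape1+shape2 = μ(1−μ)/Var − 1 gives
shape1+shape2 = 0.2436/0.020449 − 1 = 10.9126, so shape1 = μ·10.9126 = 6.329 and shape2 = (1−μ)·10.9126 = 4.583.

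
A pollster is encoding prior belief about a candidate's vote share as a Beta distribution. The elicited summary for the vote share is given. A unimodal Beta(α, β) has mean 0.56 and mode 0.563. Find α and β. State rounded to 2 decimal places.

α = 23.52, β = 18.48

Let s = α+β. Mean gives α = μs = 0.56s; mode gives (α−1)/(s−2) = 0.563.
Substituting: 0.56s − 1 = 0.563(s−2) = 0.563s − 1.126, so -0.003s = -0.126 and s = 42.0000.
Then α = 0.56×42.0000 = 23.52 and β = s−α = 18.48.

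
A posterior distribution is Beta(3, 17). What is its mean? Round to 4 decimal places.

0.1500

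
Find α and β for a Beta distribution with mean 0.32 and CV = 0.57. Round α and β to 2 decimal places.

α = 1.77, β = 3.77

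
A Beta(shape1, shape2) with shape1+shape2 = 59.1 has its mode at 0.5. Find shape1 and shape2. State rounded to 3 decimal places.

Since the density peak of Beta(shape1,shape2) is at (shape1−1)/(shape1+shape2−2),
shape1 = 1 + 0.5(59.1−2) = 29.550 and shape2 = 59.1 − 29.550 = 29.550.

shape1 = 29.550, shape2 = 29.550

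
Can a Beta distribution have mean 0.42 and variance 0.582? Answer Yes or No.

No

For any Beta, Var(X) < E[X]·(1−E[X]).
Here μ(1−μ) = 0.42×0.58 = 0.2436, and 0.582 ≥ 0.2436.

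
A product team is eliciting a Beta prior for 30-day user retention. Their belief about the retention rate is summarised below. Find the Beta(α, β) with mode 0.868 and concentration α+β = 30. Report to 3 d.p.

For α,β>1 the mode is (α−1)/(α+β−2), so α = mode·(κ−2)+1 = 0.868×28+1 = 25.304.
And β = (1−mode)·(κ−2)+1 = 0.132×28+1 = 4.696.

α = 25.304, β = 4.696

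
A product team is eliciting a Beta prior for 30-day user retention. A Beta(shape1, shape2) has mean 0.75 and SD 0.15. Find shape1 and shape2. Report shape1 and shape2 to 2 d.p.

Variance = 0.15² = 0.0225. The moment-matching identity shape1+shape2 = μ(1−μ)/Var − 1 gives
shape1+shape2 = 0.1875/0.0225 − 1 = 7.3333, so shape1 = μ·7.3333 = 5.50 and shape2 = (1−μ)·7.3333 = 1.83.

shape1 = 5.50, shape2 = 1.83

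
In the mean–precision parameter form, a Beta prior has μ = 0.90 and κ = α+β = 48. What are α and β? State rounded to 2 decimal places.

α = 43.20, β = 4.80

Split κ in proportion μ : (1−μ): α = 0.90·48 = 43.20, β = 48 − 43.20 = 4.80.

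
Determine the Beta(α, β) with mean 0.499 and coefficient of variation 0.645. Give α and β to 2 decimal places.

σ = CV·μ = 0.645×0.499 = 0.32186, so σ² = 0.103591.
s+1 = μ(1−μ)/σ² = 0.249999/0.103591 = 2.4133, so s = α+β = 1.4133.
α = μs = 0.71, β = (1−μ)s = 0.71.

α = 0.71, β = 0.71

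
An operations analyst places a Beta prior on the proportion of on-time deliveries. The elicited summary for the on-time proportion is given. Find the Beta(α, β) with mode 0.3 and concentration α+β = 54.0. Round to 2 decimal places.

α = 16.60, β = 37.40

Since the density peak of Beta(α,β) is at (α−1)/(α+β−2),
α = 1 + 0.3(54.0−2) = 16.60 and β = 54.0 − 16.60 = 37.40.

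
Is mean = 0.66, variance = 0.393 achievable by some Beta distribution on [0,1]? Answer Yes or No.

No

A Beta with mean μ has variance μ(1−μ)/(α+β+1) < μ(1−μ).
Here μ(1−μ) = 0.66×0.34 = 0.2244, and 0.393 ≥ 0.2244.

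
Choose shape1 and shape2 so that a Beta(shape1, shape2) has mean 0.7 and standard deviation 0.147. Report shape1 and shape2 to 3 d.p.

Variance = 0.147² = 0.021609. The moment-matching identity shape1+shape2 = μ(1−μ)/Var − 1 gives
shape1+shape2 = 0.21/0.021609 − 1 = 8.7182, so shape1 = μ·8.7182 = 6.103 and shape2 = (1−μ)·8.7182 = 2.615.

shape1 = 6.103, shape2 = 2.615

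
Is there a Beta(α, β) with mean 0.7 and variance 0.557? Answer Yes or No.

No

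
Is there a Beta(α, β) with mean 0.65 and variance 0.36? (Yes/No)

A Beta with mean μ has variance μ(1−μ)/(α+β+1) < μ(1−μ).
Here μ(1−μ) = 0.65×0.35 = 0.2275, and 0.36 ≥ 0.2275.

No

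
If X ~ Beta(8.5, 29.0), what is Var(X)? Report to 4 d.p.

0.0046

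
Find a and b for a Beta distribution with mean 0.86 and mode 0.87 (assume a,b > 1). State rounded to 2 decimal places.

a = 63.64, b = 10.36

With s = a+b: μ = a/s and mode = (a−1)/(s−2). Eliminating a = μs,
μs − 1 = m(s−2) ⇒ s(μ−m) = 1−2m ⇒ s = -0.74/-0.01 = 74.0000.
So a = μs = 63.64, b = (1−μ)s = 10.36.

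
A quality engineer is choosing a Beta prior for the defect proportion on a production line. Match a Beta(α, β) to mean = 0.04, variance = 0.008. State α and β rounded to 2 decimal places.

Write ν = α+β; then α = μν and Var = μ(1−μ)/(ν+1).
ν = μ(1−μ)/Var − 1 = 0.0384/0.008 − 1 = 3.8000.
α = 0.04·3.8000 = 0.15, β = 0.96·3.8000 = 3.65.

α = 0.15, β = 3.65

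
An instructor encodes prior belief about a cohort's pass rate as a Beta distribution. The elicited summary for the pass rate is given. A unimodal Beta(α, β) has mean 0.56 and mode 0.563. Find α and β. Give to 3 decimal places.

α = 23.520, β = 18.480

Let s = α+β. Mean gives α = μs = 0.56s; mode gives (α−1)/(s−2) = 0.563.
Substituting: 0.56s − 1 = 0.563(s−2) = 0.563s − 1.126, so -0.003s = -0.126 and s = 42.0000.
Then α = 0.56×42.0000 = 23.520 and β = s−α = 18.480.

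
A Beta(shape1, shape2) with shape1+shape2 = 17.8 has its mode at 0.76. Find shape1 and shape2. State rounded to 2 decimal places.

Mode = (shape1−1)/(κ−2) with κ = shape1+shape2, so shape1−1 = 0.76·15.8 = 12.01.
shape1 = 13.01; shape2 = κ − shape1 = 4.79.

shape1 = 13.01, shape2 = 4.79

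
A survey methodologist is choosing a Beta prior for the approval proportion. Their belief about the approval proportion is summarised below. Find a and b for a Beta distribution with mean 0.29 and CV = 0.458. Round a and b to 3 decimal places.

a = 3.095, b = 7.577

Var = (CV·μ)² = (0.458×0.29)² = 0.017641.
a+b = μ(1−μ)/Var − 1 = 0.2059/0.017641 − 1 = 10.6716.
Thus a = 0.29·10.6716 = 3.095 and b = 0.71·10.6716 = 7.577.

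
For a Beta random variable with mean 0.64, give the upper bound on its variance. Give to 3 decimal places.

For fixed mean μ the Beta variance is μ(1−μ)/(α+β+1), increasing as α+β decreases.
Its least upper bound (not attained) is μ(1−μ) = 0.64·0.36 = 0.230.

0.230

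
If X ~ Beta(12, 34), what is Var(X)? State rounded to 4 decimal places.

α+β = 46 and αβ = 408, so Var = αβ/[(α+β)²(α+β+1)] = 408/99452 = 0.0041.

0.0041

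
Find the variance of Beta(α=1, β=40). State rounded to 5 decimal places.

Var = αβ/[(α+β)²(α+β+1)] = (1×40)/(41²×42) = 40/70602 = 0.00057.

0.00057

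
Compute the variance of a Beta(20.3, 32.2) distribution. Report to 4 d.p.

0.0044

μ = 20.3/52.5 = 0.386667; Var = μ(1−μ)/(α+β+1) = 0.2371556/53.5 = 0.0044.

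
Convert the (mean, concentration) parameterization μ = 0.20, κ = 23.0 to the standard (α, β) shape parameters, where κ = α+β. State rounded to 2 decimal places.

α = μκ = 0.20×23.0 = 4.60 and β = (1−μ)κ = 0.80×23.0 = 18.40.

α = 4.60, β = 18.40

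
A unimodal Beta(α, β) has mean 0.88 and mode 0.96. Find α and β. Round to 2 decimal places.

With s = α+β: μ = α/s and mode = (α−1)/(s−2). Eliminating α = μs,
μs − 1 = m(s−2) ⇒ s(μ−m) = 1−2m ⇒ s = -0.92/-0.08 = 11.5000.
So α = μs = 10.12, β = (1−μ)s = 1.38.

α = 10.12, β = 1.38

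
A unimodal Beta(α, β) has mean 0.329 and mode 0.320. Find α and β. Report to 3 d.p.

α = 13.160, β = 26.840

With s = α+β: μ = α/s and mode = (α−1)/(s−2). Eliminating α = μs,
μs − 1 = m(s−2) ⇒ s(μ−m) = 1−2m ⇒ s = 0.360/0.009 = 40.0000.
So α = μs = 13.160, β = (1−μ)s = 26.840.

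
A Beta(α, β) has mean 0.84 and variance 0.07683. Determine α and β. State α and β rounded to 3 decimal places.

α = 0.629, β = 0.120

Let s = α+β. The Beta variance is μ(1−μ)/(s+1).
So s+1 = μ(1−μ)/σ² = (0.84×0.16)/0.07683 = 0.1344/0.07683 = 1.7493, giving s = 0.7493.
Then α = μs = 0.84×0.7493 = 0.629 and β = (1−μ)s = 0.16×0.7493 = 0.120.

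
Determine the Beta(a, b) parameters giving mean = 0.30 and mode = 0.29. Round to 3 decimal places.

With s = a+b: μ = a/s and mode = (a−1)/(s−2). Eliminating a = μs,
μs − 1 = m(s−2) ⇒ s(μ−m) = 1−2m ⇒ s = 0.42/0.01 = 42.0000.
So a = μs = 12.600, b = (1−μ)s = 29.400.

a = 12.600, b = 29.400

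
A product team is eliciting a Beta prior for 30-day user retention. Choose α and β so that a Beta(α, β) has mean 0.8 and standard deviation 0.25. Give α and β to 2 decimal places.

α = 1.25, β = 0.31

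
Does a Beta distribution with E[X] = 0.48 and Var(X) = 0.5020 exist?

No

The Beta variance bound is σ² < μ(1−μ).
Here μ(1−μ) = 0.48×0.52 = 0.2496, and 0.5020 ≥ 0.2496.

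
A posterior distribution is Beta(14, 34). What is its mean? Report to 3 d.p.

0.292

E[X] = α/(α+β) = 14/48 = 0.292.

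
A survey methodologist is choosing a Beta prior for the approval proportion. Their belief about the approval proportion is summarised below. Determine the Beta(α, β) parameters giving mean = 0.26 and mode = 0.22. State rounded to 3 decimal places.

α = 3.640, β = 10.360

Let s = α+β. Mean gives α = μs = 0.26s; mode gives (α−1)/(s−2) = 0.22.
Substituting: 0.26s − 1 = 0.22(s−2) = 0.22s − 0.44, so 0.04s = 0.56 and s = 14.0000.
Then α = 0.26×14.0000 = 3.640 and β = s−α = 10.360.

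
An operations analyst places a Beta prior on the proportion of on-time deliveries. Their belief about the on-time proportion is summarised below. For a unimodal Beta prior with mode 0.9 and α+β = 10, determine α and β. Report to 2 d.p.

Mode = (α−1)/(κ−2) with κ = α+β, so α−1 = 0.9·8 = 7.20.
α = 8.20; β = κ − α = 1.80.

α = 8.20, β = 1.80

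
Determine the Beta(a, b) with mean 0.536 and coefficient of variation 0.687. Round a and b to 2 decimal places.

a = 0.45, b = 0.39

Var = (CV·μ)² = (0.687×0.536)² = 0.135595.
a+b = μ(1−μ)/Var − 1 = 0.248704/0.135595 − 1 = 0.8342.
Thus a = 0.536·0.8342 = 0.45 and b = 0.464·0.8342 = 0.39.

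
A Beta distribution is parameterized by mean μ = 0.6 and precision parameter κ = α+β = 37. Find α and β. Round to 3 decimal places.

α = μκ = 0.6×37 = 22.200 and β = (1−μ)κ = 0.4×37 = 14.800.

α = 22.200, β = 14.800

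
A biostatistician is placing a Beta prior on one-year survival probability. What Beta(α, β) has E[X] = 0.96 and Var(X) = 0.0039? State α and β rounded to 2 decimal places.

Write ν = α+β; then α = μν and Var = μ(1−μ)/(ν+1).
ν = μ(1−μ)/Var − 1 = 0.0384/0.0039 − 1 = 8.8462.
α = 0.96·8.8462 = 8.49, β = 0.04·8.8462 = 0.35.

α = 8.49, β = 0.35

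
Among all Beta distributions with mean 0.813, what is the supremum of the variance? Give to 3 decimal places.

For fixed mean μ the Beta variance is μ(1−μ)/(α+β+1), increasing as α+β decreases.
Its least upper bound (not attained) is μ(1−μ) = 0.813·0.187 = 0.152.

0.152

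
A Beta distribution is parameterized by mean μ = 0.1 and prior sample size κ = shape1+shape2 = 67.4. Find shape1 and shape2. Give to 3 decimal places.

shape1 = 6.740, shape2 = 60.660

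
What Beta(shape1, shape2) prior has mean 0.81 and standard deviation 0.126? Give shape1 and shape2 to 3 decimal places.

Variance = 0.126² = 0.015876. The moment-matching identity shape1+shape2 = μ(1−μ)/Var − 1 gives
shape1+shape2 = 0.1539/0.015876 − 1 = 8.6939, so shape1 = μ·8.6939 = 7.042 and shape2 = (1−μ)·8.6939 = 1.652.

shape1 = 7.042, shape2 = 1.652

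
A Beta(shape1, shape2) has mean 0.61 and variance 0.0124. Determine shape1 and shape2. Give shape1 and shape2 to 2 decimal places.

Let s = shape1+shape2. The Beta variance is μ(1−μ)/(s+1).
So s+1 = μ(1−μ)/σ² = (0.61×0.39)/0.0124 = 0.2379/0.0124 = 19.1855, giving s = 18.1855.
Then shape1 = μs = 0.61×18.1855 = 11.09 and shape2 = (1−μ)s = 0.39×18.1855 = 7.09.

shape1 = 11.09, shape2 = 7.09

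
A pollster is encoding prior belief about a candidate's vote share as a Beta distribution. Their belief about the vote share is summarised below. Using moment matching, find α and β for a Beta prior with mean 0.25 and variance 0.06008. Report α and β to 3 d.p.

α = 0.530, β = 1.591

Write ν = α+β; then α = μν and Var = μ(1−μ)/(ν+1).
ν = μ(1−μ)/Var − 1 = 0.1875/0.06008 − 1 = 2.1208.
α = 0.25·2.1208 = 0.530, β = 0.75·2.1208 = 1.591.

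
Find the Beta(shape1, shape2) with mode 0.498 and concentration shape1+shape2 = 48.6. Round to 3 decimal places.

shape1 = 24.207, shape2 = 24.393

Mode = (shape1−1)/(κ−2) with κ = shape1+shape2, so shape1−1 = 0.498·46.6 = 23.207.
shape1 = 24.207; shape2 = κ − shape1 = 24.393.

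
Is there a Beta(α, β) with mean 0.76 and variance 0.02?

Yes

The Beta variance bound is σ² < μ(1−μ).
Here μ(1−μ) = 0.76×0.24 = 0.1824, and 0.02 < 0.1824.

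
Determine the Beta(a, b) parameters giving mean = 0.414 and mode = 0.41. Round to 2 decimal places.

a = 18.63, b = 26.37

Let s = a+b. Mean gives a = μs = 0.414s; mode gives (a−1)/(s−2) = 0.41.
Substituting: 0.414s − 1 = 0.41(s−2) = 0.41s − 0.82, so 0.004s = 0.18 and s = 45.0000.
Then a = 0.414×45.0000 = 18.63 and b = s−a = 26.37.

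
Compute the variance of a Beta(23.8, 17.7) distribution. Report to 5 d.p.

μ = 23.8/41.5 = 0.573494; Var = μ(1−μ)/(α+β+1) = 0.2445986/42.5 = 0.00576.

0.00576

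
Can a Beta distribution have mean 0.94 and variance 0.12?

No

A Beta with mean μ has variance μ(1−μ)/(α+β+1) < μ(1−μ).
Here μ(1−μ) = 0.94×0.06 = 0.0564, and 0.12 ≥ 0.0564.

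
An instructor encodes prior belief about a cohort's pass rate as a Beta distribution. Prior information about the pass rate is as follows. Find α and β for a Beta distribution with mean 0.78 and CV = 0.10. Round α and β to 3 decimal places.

Var = (CV·μ)² = (0.10×0.78)² = 0.006084.
α+β = μ(1−μ)/Var − 1 = 0.1716/0.006084 − 1 = 27.2051.
Thus α = 0.78·27.2051 = 21.220 and β = 0.22·27.2051 = 5.985.

α = 21.220, β = 5.985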